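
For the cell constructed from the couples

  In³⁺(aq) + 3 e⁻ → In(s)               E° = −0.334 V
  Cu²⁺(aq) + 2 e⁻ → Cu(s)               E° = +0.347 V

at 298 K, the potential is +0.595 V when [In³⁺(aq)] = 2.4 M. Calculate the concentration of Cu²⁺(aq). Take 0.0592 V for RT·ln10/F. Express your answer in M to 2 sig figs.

With Cu²⁺/Cu at the cathode and In³⁺/In at the anode, E°cell = +0.347 − (−0.334) = +0.681 V (n = 6).
From the Nernst equation, log Q = n(E° − E)/0.0592 = 6·(+0.681 − (+0.595))/0.0592 = 8.716.
Balancing electrons gives 3 Cu²⁺(aq) + 2 In(s) → 3 Cu(s) + 2 In³⁺(aq); thus Q = [In³⁺(aq)]^2 / [Cu²⁺(aq)]^3.
Isolating [Cu²⁺(aq)] in Q = 10^{8.716} yields log [Cu²⁺(aq)] = −2.652, i.e. 0.0022 M.

0.0022 M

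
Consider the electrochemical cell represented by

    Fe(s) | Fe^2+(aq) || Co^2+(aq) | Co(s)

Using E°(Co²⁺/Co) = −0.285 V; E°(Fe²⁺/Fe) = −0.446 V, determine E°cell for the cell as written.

+0.161 V

By convention the left-hand electrode in cell notation is the anode (oxidation) and the right-hand electrode is the cathode (reduction).
E°cell = E°(right) − E°(left) = −0.285 − (−0.446) = +0.161 V.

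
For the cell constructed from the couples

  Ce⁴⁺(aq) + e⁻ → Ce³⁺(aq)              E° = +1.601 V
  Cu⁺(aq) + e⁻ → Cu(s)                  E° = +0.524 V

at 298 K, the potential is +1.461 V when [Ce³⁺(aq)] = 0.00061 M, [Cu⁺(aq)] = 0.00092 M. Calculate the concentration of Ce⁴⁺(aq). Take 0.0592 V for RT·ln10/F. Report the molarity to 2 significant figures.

With Ce⁴⁺/Ce³⁺ at the cathode and Cu⁺/Cu at the anode, E°cell = +1.601 − (+0.524) = +1.077 V (n = 1).
Rearranging E = E° − (0.0592/n)·log Q gives log Q = 1(+1.077 − (+1.461))/0.0592 = −6.486.
Balancing electrons gives Ce⁴⁺(aq) + Cu(s) → Ce³⁺(aq) + Cu⁺(aq); thus Q = ([Ce³⁺(aq)]·[Cu⁺(aq)]) / [Ce⁴⁺(aq)].
Isolating [Ce⁴⁺(aq)] in Q = 10^{−6.486} yields log [Ce⁴⁺(aq)] = 0.235, i.e. 1.7 M.

1.7 M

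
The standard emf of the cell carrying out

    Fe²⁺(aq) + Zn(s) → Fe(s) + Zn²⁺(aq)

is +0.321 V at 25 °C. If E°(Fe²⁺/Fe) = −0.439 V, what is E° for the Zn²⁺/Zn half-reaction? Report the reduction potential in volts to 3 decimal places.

−0.760 V

In the reaction as written the Fe²⁺/Fe couple is reduced (cathode) and Zn²⁺/Zn is oxidized (anode), so E°cell = E°(Fe²⁺/Fe) − E°(Zn²⁺/Zn).
E°(Zn²⁺/Zn) = E°(cathode) − E°cell = −0.439 − (+0.321) = −0.760 V.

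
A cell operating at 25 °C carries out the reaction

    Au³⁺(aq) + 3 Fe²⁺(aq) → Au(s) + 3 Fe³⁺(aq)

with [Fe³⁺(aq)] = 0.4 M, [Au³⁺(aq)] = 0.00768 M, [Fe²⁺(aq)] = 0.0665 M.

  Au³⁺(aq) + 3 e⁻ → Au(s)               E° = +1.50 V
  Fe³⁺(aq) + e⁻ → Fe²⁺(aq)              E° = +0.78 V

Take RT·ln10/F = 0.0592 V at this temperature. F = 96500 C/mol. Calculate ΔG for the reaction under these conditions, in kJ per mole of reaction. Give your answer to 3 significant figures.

The standard cell potential is +1.50 − (+0.78) = +0.72 V, with n = 3 electrons in the balanced equation.
Here Q = [Fe³⁺(aq)]^3 / ([Au³⁺(aq)]·[Fe²⁺(aq)]^3) = 2.83×10^4 (log Q = 4.452), giving E = +0.72 − (0.0592/3)·(4.452) = +0.6321 V.
Then ΔG = −nFE = −3 × 96500 × +0.6321 J/mol = −183 kJ/mol.

−183 kJ/mol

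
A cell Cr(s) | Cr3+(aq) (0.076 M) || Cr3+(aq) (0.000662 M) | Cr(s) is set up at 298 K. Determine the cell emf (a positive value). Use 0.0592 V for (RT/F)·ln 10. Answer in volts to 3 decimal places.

0.041 V

For a concentration cell E°cell = 0, since both electrodes use the same couple.
The compartment with the higher Cr3+(aq) concentration (0.076 M) acts as the cathode; ions are reduced there and produced at the dilute (0.000662 M) anode.
With n = 3, Ecell = −(0.0592/3)·log([dilute]/[conc]) = −(0.0592/3)·log(0.000662/0.076) = +0.041 V.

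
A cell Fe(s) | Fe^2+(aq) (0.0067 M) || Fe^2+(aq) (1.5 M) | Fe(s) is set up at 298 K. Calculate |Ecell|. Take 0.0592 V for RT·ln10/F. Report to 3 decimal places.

0.070 V

For a concentration cell E°cell = 0, since both electrodes use the same couple.
The compartment with the higher Fe^2+(aq) concentration (1.5 M) acts as the cathode; ions are reduced there and produced at the dilute (0.0067 M) anode.
With n = 2, Ecell = −(0.0592/2)·log([dilute]/[conc]) = −(0.0592/2)·log(0.0067/1.5) = +0.070 V.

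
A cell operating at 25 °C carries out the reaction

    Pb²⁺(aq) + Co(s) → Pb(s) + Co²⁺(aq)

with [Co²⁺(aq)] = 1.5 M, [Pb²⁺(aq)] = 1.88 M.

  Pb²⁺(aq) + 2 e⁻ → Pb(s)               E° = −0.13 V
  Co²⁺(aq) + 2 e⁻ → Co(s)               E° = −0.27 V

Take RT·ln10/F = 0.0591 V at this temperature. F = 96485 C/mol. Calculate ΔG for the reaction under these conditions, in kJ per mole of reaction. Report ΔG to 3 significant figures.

With Pb²⁺/Pb reduced at the cathode, E°cell = −0.13 − (−0.27) = +0.14 V and n = 2.
Here Q = [Co²⁺(aq)] / [Pb²⁺(aq)] = 0.798 (log Q = −0.098), giving E = +0.14 − (0.0591/2)·(−0.098) = +0.1429 V.
Finally ΔG = −nFE = −(2)(96485 C/mol)(+0.1429 V) = −27.6 kJ/mol.

−27.6 kJ/mol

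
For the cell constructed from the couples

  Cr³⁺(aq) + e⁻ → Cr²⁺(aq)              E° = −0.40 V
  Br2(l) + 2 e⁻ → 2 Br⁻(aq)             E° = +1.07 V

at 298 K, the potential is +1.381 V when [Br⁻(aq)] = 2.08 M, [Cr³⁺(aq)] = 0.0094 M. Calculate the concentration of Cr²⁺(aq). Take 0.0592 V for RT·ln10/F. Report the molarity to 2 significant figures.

The Br₂/Br⁻ couple has the larger reduction potential, so it is the cathode: E°cell = +1.07 − (−0.40) = +1.47 V and n = 2.
Since E = E° − (0.0592/n)·log Q, log Q = n(E° − E)/0.0592 = 3.007.
For Br2(l) + 2 Cr²⁺(aq) → 2 Br⁻(aq) + 2 Cr³⁺(aq), the reaction quotient is Q = ([Br⁻(aq)]^2·[Cr³⁺(aq)]^2) / [Cr²⁺(aq)]^2.
Solving for the unknown gives log [Cr²⁺(aq)] = −3.212, so [Cr²⁺(aq)] ≈ 0.00061 M.

0.00061 M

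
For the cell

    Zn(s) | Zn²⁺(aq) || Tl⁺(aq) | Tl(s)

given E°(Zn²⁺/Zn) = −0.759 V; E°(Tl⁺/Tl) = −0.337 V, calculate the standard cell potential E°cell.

+0.422 V

By convention the left-hand electrode in cell notation is the anode (oxidation) and the right-hand electrode is the cathode (reduction).
E°cell = E°(right) − E°(left) = −0.337 − (−0.759) = +0.422 V.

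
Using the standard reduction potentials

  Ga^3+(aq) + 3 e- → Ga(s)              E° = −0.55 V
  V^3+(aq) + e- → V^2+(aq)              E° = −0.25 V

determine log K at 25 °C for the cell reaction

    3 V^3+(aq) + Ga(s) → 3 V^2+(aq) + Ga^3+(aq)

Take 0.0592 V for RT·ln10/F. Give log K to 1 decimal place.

The V³⁺/V²⁺ couple is reduced (cathode); E°cell = −0.25 − (−0.55) = +0.30 V with n = 3.
At equilibrium E = 0, so log K = nE°cell / 0.0592 = (3)(+0.30) / 0.0592 = 15.2.

log K = 15.2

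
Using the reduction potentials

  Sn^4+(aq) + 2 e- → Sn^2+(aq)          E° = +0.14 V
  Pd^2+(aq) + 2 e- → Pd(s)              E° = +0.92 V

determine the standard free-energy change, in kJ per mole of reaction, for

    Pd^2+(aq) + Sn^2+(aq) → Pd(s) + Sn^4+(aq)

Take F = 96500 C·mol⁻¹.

−151 kJ/mol

In the reaction as written Pd^2+(aq) is reduced, so the Pd²⁺/Pd couple is the cathode and Sn⁴⁺/Sn²⁺ is the anode.
E°cell = +0.92 − (+0.14) = +0.78 V; balancing electrons gives n = 2.
ΔG° = −nFE°cell = −(2)(96500)(+0.78) J/mol = −151 kJ/mol.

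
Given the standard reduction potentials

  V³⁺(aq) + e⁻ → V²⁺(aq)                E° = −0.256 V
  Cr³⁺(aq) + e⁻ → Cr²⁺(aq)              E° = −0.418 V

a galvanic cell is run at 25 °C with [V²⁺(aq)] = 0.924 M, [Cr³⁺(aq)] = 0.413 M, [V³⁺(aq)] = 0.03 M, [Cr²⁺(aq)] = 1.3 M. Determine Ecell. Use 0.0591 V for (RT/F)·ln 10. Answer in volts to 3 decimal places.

+0.103 V

The V³⁺/V²⁺ couple has the more positive E°, so it is the cathode; Cr³⁺/Cr²⁺ is the anode.
E°cell = −0.256 − (−0.418) = +0.162 V, with n = 1 electron transferred.
Balancing gives V³⁺(aq) + Cr²⁺(aq) → V²⁺(aq) + Cr³⁺(aq); hence Q = ([V²⁺(aq)]·[Cr³⁺(aq)]) / ([V³⁺(aq)]·[Cr²⁺(aq)]) = 9.78 (log Q = 0.991).
E = E° − (0.0591/n)·log Q = +0.162 − (0.0591/1)(0.991) = +0.103 V.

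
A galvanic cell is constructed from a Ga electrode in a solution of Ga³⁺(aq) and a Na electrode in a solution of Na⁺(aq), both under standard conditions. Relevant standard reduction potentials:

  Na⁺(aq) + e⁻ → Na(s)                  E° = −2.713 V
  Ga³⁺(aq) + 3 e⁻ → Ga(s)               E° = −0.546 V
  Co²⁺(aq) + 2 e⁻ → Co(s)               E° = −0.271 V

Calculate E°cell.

+2.167 V

Of the two couples in this cell, the one with the more positive reduction potential is reduced at the cathode: here that is Ga³⁺/Ga (−0.546 V); Na⁺/Na (−2.713 V) is the anode.
E°cell = E°(cathode) − E°(anode) = −0.546 − (−2.713) = +2.167 V.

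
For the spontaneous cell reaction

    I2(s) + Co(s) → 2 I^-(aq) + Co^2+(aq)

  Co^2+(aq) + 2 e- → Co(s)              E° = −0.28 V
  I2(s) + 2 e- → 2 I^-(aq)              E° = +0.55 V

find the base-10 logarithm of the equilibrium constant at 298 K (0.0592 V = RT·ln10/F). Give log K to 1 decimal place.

The I₂/I⁻ couple is reduced (cathode); E°cell = +0.55 − (−0.28) = +0.83 V with n = 2.
At equilibrium E = 0, so log K = nE°cell / 0.0592 = (2)(+0.83) / 0.0592 = 28.0.

log K = 28.0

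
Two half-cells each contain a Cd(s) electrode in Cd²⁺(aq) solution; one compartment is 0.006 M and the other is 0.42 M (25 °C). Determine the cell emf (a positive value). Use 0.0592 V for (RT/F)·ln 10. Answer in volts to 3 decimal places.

0.055 V

For a concentration cell E°cell = 0, since both electrodes use the same couple.
The compartment with the higher Cd²⁺(aq) concentration (0.42 M) acts as the cathode; ions are reduced there and produced at the dilute (0.006 M) anode.
With n = 2, Ecell = −(0.0592/2)·log([dilute]/[conc]) = −(0.0592/2)·log(0.006/0.42) = +0.055 V.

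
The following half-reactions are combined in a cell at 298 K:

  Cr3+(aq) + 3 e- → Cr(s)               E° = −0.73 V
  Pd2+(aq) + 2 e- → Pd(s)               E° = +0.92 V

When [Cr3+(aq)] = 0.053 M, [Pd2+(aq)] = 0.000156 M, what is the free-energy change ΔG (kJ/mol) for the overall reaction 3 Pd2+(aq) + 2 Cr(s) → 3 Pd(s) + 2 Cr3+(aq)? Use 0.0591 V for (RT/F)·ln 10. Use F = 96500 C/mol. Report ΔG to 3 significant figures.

E°cell = +0.92 − (−0.73) = +1.65 V; the balanced reaction transfers n = 6 electrons.
The reaction quotient is [Cr3+(aq)]^2 / [Pd2+(aq)]^3 = 7.4×10^8; by Nernst, E = +1.65 − (0.0591/6)(8.869) = +1.5626 V.
ΔG = −nFE = −(6)(96500)(+1.5626) J/mol = −905 kJ/mol.

−905 kJ/mol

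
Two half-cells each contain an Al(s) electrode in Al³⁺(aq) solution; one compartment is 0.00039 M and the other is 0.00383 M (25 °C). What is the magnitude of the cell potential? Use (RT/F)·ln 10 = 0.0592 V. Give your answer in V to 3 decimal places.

0.020 V

For a concentration cell E°cell = 0, since both electrodes use the same couple.
The compartment with the higher Al³⁺(aq) concentration (0.00383 M) acts as the cathode; ions are reduced there and produced at the dilute (0.00039 M) anode.
With n = 3, Ecell = −(0.0592/3)·log([dilute]/[conc]) = −(0.0592/3)·log(0.00039/0.00383) = +0.020 V.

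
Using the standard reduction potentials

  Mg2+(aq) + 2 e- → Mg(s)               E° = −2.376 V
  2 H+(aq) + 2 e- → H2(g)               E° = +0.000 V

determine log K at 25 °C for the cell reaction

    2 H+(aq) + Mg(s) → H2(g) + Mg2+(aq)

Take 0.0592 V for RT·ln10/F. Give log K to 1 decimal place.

log K = 80.3

The 2H⁺/H₂ couple is reduced (cathode); E°cell = +0.000 − (−2.376) = +2.376 V with n = 2.
At equilibrium E = 0, so log K = nE°cell / 0.0592 = (2)(+2.376) / 0.0592 = 80.3.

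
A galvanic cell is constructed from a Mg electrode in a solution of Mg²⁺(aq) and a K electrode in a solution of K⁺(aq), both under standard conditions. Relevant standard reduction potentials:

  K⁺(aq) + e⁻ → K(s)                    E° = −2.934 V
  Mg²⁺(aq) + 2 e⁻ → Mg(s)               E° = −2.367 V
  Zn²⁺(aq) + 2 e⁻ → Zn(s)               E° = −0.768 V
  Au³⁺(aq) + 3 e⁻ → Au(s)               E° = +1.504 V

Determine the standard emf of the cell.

+0.567 V

Of the two couples in this cell, the one with the more positive reduction potential is reduced at the cathode: here that is Mg²⁺/Mg (−2.367 V); K⁺/K (−2.934 V) is the anode.
E°cell = E°(cathode) − E°(anode) = −2.367 − (−2.934) = +0.567 V.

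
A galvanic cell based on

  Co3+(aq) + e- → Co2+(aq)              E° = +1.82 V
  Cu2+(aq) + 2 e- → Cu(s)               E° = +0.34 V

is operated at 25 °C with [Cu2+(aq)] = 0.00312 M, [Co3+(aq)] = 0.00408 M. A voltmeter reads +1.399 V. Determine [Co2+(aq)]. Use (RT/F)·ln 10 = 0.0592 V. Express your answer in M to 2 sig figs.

1.7 M

With Co³⁺/Co²⁺ at the cathode and Cu²⁺/Cu at the anode, E°cell = +1.82 − (+0.34) = +1.48 V (n = 2).
From the Nernst equation, log Q = n(E° − E)/0.0592 = 2·(+1.48 − (+1.399))/0.0592 = 2.736.
The balanced reaction is 2 Co3+(aq) + Cu(s) → 2 Co2+(aq) + Cu2+(aq), so Q = ([Co2+(aq)]^2·[Cu2+(aq)]) / [Co3+(aq)]^2.
Solving for the unknown gives log [Co2+(aq)] = 0.232, so [Co2+(aq)] ≈ 1.7 M.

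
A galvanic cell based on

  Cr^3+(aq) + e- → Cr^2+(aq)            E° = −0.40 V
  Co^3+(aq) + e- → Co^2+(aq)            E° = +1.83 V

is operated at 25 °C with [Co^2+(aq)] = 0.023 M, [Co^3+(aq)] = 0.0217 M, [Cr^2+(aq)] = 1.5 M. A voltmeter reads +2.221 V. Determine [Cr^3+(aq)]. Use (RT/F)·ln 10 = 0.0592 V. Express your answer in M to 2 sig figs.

Co³⁺/Co²⁺ is the cathode (higher E°); E°cell = +1.83 − (−0.40) = +2.23 V with n = 1.
From the Nernst equation, log Q = n(E° − E)/0.0592 = 1·(+2.23 − (+2.221))/0.0592 = 0.152.
Balancing electrons gives Co^3+(aq) + Cr^2+(aq) → Co^2+(aq) + Cr^3+(aq); thus Q = ([Co^2+(aq)]·[Cr^3+(aq)]) / ([Co^3+(aq)]·[Cr^2+(aq)]).
Solving for the unknown gives log [Cr^3+(aq)] = 0.303, so [Cr^3+(aq)] ≈ 2.0 M.

2.0 M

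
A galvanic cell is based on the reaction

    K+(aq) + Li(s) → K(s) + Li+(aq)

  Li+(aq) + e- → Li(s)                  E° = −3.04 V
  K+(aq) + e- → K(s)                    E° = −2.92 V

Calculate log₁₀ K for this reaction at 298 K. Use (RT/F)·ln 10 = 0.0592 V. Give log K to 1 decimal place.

log K = 2.0

The K⁺/K couple is reduced (cathode); E°cell = −2.92 − (−3.04) = +0.12 V with n = 1.
At equilibrium E = 0, so log K = nE°cell / 0.0592 = (1)(+0.12) / 0.0592 = 2.0.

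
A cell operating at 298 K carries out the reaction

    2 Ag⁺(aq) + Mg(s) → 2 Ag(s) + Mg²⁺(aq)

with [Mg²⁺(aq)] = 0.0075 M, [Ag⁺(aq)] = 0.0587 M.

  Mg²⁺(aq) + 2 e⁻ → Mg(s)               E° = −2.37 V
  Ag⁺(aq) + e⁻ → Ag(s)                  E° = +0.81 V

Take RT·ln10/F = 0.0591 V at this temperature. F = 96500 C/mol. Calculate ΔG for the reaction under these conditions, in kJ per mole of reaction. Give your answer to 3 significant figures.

With Ag⁺/Ag reduced at the cathode, E°cell = +0.81 − (−2.37) = +3.18 V and n = 2.
Here Q = [Mg²⁺(aq)] / [Ag⁺(aq)]^2 = 2.18 (log Q = 0.338), giving E = +3.18 − (0.0591/2)·(0.338) = +3.1700 V.
Finally ΔG = −nFE = −(2)(96500 C/mol)(+3.1700 V) = −612 kJ/mol.

−612 kJ/mol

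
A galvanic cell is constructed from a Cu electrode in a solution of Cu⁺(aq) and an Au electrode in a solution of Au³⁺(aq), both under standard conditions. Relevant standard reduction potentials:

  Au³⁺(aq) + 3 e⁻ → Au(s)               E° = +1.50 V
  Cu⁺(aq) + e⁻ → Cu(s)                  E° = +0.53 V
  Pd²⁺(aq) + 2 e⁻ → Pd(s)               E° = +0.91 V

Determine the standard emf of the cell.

Of the two couples in this cell, the one with the more positive reduction potential is reduced at the cathode: here that is Au³⁺/Au (+1.50 V); Cu⁺/Cu (+0.53 V) is the anode.
E°cell = E°(cathode) − E°(anode) = +1.50 − (+0.53) = +0.97 V.

+0.97 V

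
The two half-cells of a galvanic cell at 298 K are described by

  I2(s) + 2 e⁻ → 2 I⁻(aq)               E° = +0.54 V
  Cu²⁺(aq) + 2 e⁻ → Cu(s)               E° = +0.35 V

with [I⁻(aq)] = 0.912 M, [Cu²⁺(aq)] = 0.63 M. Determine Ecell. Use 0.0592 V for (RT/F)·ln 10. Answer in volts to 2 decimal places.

+0.20 V

The I₂/I⁻ couple has the more positive E°, so it is the cathode; Cu²⁺/Cu is the anode.
E°cell = E°cat − E°an = +0.54 − (+0.35) = +0.19 V; n = 2.
Balancing gives I2(s) + Cu(s) → 2 I⁻(aq) + Cu²⁺(aq); hence Q = [I⁻(aq)]^2·[Cu²⁺(aq)] = 0.524 (log Q = −0.281).
Applying E = E° − (RT ln10/nF)·log Q gives +0.19 − (0.0592/2)(−0.281) = +0.20 V.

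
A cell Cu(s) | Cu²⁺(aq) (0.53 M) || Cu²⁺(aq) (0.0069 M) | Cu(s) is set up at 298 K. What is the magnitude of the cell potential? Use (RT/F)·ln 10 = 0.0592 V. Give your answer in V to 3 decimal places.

0.056 V

For a concentration cell E°cell = 0, since both electrodes use the same couple.
The compartment with the higher Cu²⁺(aq) concentration (0.53 M) acts as the cathode; ions are reduced there and produced at the dilute (0.0069 M) anode.
With n = 2, Ecell = −(0.0592/2)·log([dilute]/[conc]) = −(0.0592/2)·log(0.0069/0.53) = +0.056 V.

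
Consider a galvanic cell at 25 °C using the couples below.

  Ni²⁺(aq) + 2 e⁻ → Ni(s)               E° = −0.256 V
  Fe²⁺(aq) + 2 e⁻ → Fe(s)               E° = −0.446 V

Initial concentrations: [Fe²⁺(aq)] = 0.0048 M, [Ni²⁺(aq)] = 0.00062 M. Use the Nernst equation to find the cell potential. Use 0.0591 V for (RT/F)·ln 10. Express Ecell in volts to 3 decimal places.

Since E°(Ni²⁺/Ni) > E°(Fe²⁺/Fe), Ni²⁺/Ni serves as the cathode.
The standard potential is −0.256 − (−0.446) = +0.190 V and the balanced reaction transfers n = 2 electrons.
The balanced reaction is Ni²⁺(aq) + Fe(s) → Ni(s) + Fe²⁺(aq), so Q = [Fe²⁺(aq)] / [Ni²⁺(aq)] = 7.74 and log Q = 0.889.
Applying E = E° − (RT ln10/nF)·log Q gives +0.190 − (0.0591/2)(0.889) = +0.164 V.

+0.164 V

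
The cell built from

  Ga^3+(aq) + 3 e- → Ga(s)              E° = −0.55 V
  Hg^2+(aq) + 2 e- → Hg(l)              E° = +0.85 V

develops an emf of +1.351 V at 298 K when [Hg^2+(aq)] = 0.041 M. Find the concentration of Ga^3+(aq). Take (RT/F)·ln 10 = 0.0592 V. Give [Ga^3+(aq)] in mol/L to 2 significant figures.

2.5 M

The Hg²⁺/Hg couple has the larger reduction potential, so it is the cathode: E°cell = +0.85 − (−0.55) = +1.40 V and n = 6.
Since E = E° − (0.0592/n)·log Q, log Q = n(E° − E)/0.0592 = 4.966.
For 3 Hg^2+(aq) + 2 Ga(s) → 3 Hg(l) + 2 Ga^3+(aq), the reaction quotient is Q = [Ga^3+(aq)]^2 / [Hg^2+(aq)]^3.
Isolating [Ga^3+(aq)] in Q = 10^{4.966} yields log [Ga^3+(aq)] = 0.402, i.e. 2.5 M.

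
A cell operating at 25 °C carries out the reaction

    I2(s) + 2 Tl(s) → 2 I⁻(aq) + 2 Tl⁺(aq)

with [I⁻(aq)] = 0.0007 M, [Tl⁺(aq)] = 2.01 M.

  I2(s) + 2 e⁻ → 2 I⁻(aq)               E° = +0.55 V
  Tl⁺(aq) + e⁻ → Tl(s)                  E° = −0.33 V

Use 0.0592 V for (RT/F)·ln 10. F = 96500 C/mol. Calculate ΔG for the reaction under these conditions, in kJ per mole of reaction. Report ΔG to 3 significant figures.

−202 kJ/mol

E°cell = +0.55 − (−0.33) = +0.88 V; the balanced reaction transfers n = 2 electrons.
The reaction quotient is [I⁻(aq)]^2·[Tl⁺(aq)]^2 = 1.98×10^−6; by Nernst, E = +0.88 − (0.0592/2)(−5.703) = +1.0488 V.
Finally ΔG = −nFE = −(2)(96500 C/mol)(+1.0488 V) = −202 kJ/mol.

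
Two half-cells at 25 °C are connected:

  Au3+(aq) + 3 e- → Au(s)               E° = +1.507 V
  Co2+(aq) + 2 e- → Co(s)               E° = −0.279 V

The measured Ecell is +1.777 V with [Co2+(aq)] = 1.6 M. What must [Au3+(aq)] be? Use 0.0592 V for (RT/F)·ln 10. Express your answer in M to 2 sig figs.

0.71 M

Au³⁺/Au is the cathode (higher E°); E°cell = +1.507 − (−0.279) = +1.786 V with n = 6.
Rearranging E = E° − (0.0592/n)·log Q gives log Q = 6(+1.786 − (+1.777))/0.0592 = 0.912.
Balancing electrons gives 2 Au3+(aq) + 3 Co(s) → 2 Au(s) + 3 Co2+(aq); thus Q = [Co2+(aq)]^3 / [Au3+(aq)]^2.
Substituting the known concentrations and solving, log [Au3+(aq)] = −0.150 and [Au3+(aq)] = 0.71 M.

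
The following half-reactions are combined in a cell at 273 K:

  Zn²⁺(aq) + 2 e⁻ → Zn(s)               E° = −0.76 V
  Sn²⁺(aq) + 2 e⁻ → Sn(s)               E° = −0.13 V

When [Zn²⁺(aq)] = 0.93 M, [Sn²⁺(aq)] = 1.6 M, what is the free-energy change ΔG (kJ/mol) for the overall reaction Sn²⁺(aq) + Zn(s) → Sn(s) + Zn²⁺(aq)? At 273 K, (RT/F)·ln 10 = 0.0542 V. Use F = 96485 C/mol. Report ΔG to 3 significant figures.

−123 kJ/mol

With Sn²⁺/Sn reduced at the cathode, E°cell = −0.13 − (−0.76) = +0.63 V and n = 2.
The reaction quotient is [Zn²⁺(aq)] / [Sn²⁺(aq)] = 0.581; by Nernst, E = +0.63 − (0.0542/2)(−0.236) = +0.6364 V.
Finally ΔG = −nFE = −(2)(96485 C/mol)(+0.6364 V) = −123 kJ/mol.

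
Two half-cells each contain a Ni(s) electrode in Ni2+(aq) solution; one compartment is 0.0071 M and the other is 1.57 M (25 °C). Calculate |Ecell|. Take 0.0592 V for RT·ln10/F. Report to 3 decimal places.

For a concentration cell E°cell = 0, since both electrodes use the same couple.
The compartment with the higher Ni2+(aq) concentration (1.57 M) acts as the cathode; ions are reduced there and produced at the dilute (0.0071 M) anode.
With n = 2, Ecell = −(0.0592/2)·log([dilute]/[conc]) = −(0.0592/2)·log(0.0071/1.57) = +0.069 V.

0.069 V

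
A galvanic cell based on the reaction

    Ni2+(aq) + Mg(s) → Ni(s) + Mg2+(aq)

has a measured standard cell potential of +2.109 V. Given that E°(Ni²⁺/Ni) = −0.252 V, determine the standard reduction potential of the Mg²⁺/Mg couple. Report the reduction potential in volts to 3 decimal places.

In the reaction as written the Ni²⁺/Ni couple is reduced (cathode) and Mg²⁺/Mg is oxidized (anode), so E°cell = E°(Ni²⁺/Ni) − E°(Mg²⁺/Mg).
E°(Mg²⁺/Mg) = E°(cathode) − E°cell = −0.252 − (+2.109) = −2.361 V.

−2.361 V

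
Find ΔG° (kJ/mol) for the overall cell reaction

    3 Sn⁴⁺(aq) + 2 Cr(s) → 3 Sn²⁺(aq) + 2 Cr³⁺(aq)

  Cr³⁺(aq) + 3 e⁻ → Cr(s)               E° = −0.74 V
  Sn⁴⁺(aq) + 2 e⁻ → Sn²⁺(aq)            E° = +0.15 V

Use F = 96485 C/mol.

In the reaction as written Sn⁴⁺(aq) is reduced, so the Sn⁴⁺/Sn²⁺ couple is the cathode and Cr³⁺/Cr is the anode.
E°cell = +0.15 − (−0.74) = +0.89 V; balancing electrons gives n = 6.
ΔG° = −nFE°cell = −(6)(96485)(+0.89) J/mol = −515 kJ/mol.

−515 kJ/mol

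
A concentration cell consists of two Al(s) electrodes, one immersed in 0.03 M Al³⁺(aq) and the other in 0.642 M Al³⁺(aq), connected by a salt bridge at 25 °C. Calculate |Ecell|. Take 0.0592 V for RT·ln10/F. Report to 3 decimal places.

For a concentration cell E°cell = 0, since both electrodes use the same couple.
The compartment with the higher Al³⁺(aq) concentration (0.642 M) acts as the cathode; ions are reduced there and produced at the dilute (0.03 M) anode.
With n = 3, Ecell = −(0.0592/3)·log([dilute]/[conc]) = −(0.0592/3)·log(0.03/0.642) = +0.026 V.

0.026 V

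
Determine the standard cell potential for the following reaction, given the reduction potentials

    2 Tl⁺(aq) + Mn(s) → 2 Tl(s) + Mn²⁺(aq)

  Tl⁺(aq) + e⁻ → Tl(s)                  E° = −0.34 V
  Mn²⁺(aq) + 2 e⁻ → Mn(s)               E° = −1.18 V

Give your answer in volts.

Tl⁺(aq) gains electrons, so the Tl⁺/Tl couple is the cathode; the Mn²⁺/Mn couple is the anode.
E°cell = E°(cathode) − E°(anode) = −0.34 − (−1.18) = +0.84 V.

+0.84 V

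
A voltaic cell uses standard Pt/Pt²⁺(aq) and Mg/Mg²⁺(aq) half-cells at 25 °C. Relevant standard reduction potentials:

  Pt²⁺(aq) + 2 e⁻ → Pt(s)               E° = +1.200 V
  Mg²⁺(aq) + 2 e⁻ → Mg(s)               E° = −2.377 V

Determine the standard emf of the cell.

The Pt²⁺/Pt couple has the higher E°, so Pt ion is reduced (cathode) and Mg is oxidized (anode).
E°cell = E°(cathode) − E°(anode) = +1.200 − (−2.377) = +3.577 V.

+3.577 V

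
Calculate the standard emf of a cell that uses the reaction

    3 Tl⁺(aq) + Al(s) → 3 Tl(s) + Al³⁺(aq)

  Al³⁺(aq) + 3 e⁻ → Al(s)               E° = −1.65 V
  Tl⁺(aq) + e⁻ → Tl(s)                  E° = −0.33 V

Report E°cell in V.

In the reaction as written, Tl⁺(aq) is reduced (cathode) and Al³⁺(aq) is produced by oxidation at the anode.
E°cell = E°(cathode) − E°(anode) = −0.33 − (−1.65) = +1.32 V.
The positive value indicates the reaction is spontaneous as written.

+1.32 V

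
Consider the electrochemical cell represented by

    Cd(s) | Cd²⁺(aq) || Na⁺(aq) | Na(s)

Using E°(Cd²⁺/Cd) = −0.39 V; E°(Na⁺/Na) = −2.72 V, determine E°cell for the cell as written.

By convention the left-hand electrode in cell notation is the anode (oxidation) and the right-hand electrode is the cathode (reduction).
E°cell = E°(right) − E°(left) = −2.72 − (−0.39) = −2.33 V.
The negative sign shows that, as written, the cell would require an external voltage to drive the reaction.

−2.33 V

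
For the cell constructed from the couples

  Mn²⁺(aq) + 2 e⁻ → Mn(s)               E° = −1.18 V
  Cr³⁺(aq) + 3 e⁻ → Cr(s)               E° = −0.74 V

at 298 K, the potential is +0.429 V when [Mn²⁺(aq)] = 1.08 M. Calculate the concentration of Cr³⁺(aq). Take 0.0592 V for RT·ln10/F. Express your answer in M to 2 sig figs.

0.31 M

With Cr³⁺/Cr at the cathode and Mn²⁺/Mn at the anode, E°cell = −0.74 − (−1.18) = +0.44 V (n = 6).
Rearranging E = E° − (0.0592/n)·log Q gives log Q = 6(+0.44 − (+0.429))/0.0592 = 1.115.
Balancing electrons gives 2 Cr³⁺(aq) + 3 Mn(s) → 2 Cr(s) + 3 Mn²⁺(aq); thus Q = [Mn²⁺(aq)]^3 / [Cr³⁺(aq)]^2.
Substituting the known concentrations and solving, log [Cr³⁺(aq)] = −0.507 and [Cr³⁺(aq)] = 0.31 M.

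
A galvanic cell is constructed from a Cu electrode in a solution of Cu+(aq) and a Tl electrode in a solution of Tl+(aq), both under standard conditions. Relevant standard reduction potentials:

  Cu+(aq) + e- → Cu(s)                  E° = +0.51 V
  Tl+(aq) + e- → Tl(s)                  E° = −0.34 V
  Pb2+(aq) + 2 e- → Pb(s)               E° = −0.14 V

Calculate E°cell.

Of the two couples in this cell, the one with the more positive reduction potential is reduced at the cathode: here that is Cu⁺/Cu (+0.51 V); Tl⁺/Tl (−0.34 V) is the anode.
E°cell = E°(cathode) − E°(anode) = +0.51 − (−0.34) = +0.85 V.

+0.85 V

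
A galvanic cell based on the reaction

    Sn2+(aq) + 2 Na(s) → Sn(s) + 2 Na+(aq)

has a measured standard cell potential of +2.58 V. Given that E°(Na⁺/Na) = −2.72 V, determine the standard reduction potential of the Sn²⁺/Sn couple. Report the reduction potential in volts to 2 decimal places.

−0.14 V

In the reaction as written the Sn²⁺/Sn couple is reduced (cathode) and Na⁺/Na is oxidized (anode), so E°cell = E°(Sn²⁺/Sn) − E°(Na⁺/Na).
E°(Sn²⁺/Sn) = E°cell + E°(anode) = +2.58 + (−2.72) = −0.14 V.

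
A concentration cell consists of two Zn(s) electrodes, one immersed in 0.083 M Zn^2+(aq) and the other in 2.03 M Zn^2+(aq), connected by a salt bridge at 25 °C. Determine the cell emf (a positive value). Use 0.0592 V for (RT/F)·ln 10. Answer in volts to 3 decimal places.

0.041 V

For a concentration cell E°cell = 0, since both electrodes use the same couple.
The compartment with the higher Zn^2+(aq) concentration (2.03 M) acts as the cathode; ions are reduced there and produced at the dilute (0.083 M) anode.
With n = 2, Ecell = −(0.0592/2)·log([dilute]/[conc]) = −(0.0592/2)·log(0.083/2.03) = +0.041 V.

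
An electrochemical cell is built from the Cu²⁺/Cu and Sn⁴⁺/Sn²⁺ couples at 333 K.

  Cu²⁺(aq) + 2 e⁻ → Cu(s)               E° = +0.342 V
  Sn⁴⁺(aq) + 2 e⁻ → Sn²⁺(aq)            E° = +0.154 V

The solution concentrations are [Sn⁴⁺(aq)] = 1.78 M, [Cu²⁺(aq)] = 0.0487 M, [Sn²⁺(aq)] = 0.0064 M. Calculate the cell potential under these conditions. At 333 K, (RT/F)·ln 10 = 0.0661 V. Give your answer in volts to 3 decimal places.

Cu²⁺/Cu is reduced (cathode, E° = +0.342 V) and Sn⁴⁺/Sn²⁺ is oxidized (anode).
E°cell = +0.342 − (+0.154) = +0.188 V, with n = 2 electrons transferred.
Balancing gives Cu²⁺(aq) + Sn²⁺(aq) → Cu(s) + Sn⁴⁺(aq); hence Q = [Sn⁴⁺(aq)] / ([Cu²⁺(aq)]·[Sn²⁺(aq)]) = 5.71×10^3 (log Q = 3.757).
E = E° − (0.0661/n)·log Q = +0.188 − (0.0661/2)(3.757) = +0.064 V.

+0.064 V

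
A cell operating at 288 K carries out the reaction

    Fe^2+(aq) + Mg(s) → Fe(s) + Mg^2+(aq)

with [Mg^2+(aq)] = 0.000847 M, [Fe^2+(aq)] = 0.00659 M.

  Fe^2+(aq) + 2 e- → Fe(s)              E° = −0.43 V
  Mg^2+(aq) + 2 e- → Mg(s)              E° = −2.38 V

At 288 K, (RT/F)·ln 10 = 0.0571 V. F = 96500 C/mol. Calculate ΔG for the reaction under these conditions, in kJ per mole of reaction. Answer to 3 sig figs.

E°cell = −0.43 − (−2.38) = +1.95 V; the balanced reaction transfers n = 2 electrons.
The reaction quotient is [Mg^2+(aq)] / [Fe^2+(aq)] = 0.129; by Nernst, E = +1.95 − (0.0571/2)(−0.891) = +1.9754 V.
Finally ΔG = −nFE = −(2)(96500 C/mol)(+1.9754 V) = −381 kJ/mol.

−381 kJ/mol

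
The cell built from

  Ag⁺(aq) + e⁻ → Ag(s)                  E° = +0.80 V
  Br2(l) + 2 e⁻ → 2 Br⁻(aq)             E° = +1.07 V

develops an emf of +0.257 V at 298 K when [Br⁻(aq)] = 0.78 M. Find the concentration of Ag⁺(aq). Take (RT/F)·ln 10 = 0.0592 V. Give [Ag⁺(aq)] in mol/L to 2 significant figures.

The Br₂/Br⁻ couple has the larger reduction potential, so it is the cathode: E°cell = +1.07 − (+0.80) = +0.27 V and n = 2.
Since E = E° − (0.0592/n)·log Q, log Q = n(E° − E)/0.0592 = 0.439.
Balancing electrons gives Br2(l) + 2 Ag(s) → 2 Br⁻(aq) + 2 Ag⁺(aq); thus Q = [Br⁻(aq)]^2·[Ag⁺(aq)]^2.
Solving for the unknown gives log [Ag⁺(aq)] = 0.327, so [Ag⁺(aq)] ≈ 2.1 M.

2.1 M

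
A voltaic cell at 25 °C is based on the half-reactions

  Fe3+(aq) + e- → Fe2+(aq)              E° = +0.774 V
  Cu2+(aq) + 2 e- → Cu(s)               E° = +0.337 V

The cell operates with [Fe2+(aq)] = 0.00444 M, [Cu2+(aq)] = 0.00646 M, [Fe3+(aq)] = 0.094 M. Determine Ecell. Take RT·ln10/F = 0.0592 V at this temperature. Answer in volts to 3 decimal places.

+0.580 V

The Fe³⁺/Fe²⁺ couple has the more positive E°, so it is the cathode; Cu²⁺/Cu is the anode.
The standard potential is +0.774 − (+0.337) = +0.437 V and the balanced reaction transfers n = 2 electrons.
For the overall reaction 2 Fe3+(aq) + Cu(s) → 2 Fe2+(aq) + Cu2+(aq), Q = ([Fe2+(aq)]^2·[Cu2+(aq)]) / [Fe3+(aq)]^2 = 1.44×10^−5, giving log Q = −4.841.
E = E° − (0.0592/n)·log Q = +0.437 − (0.0592/2)(−4.841) = +0.580 V.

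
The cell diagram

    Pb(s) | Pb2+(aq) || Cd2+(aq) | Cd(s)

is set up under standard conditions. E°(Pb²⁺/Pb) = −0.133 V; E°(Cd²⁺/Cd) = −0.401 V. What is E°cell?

By convention the left-hand electrode in cell notation is the anode (oxidation) and the right-hand electrode is the cathode (reduction).
E°cell = E°(right) − E°(left) = −0.401 − (−0.133) = −0.268 V.
The negative sign shows that, as written, the cell would require an external voltage to drive the reaction.

−0.268 V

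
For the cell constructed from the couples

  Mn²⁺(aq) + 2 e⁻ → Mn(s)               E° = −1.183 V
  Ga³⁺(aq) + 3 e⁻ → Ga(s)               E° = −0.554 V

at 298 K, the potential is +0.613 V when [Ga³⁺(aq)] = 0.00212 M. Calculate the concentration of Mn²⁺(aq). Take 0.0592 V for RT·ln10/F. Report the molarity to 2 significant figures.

0.057 M

The Ga³⁺/Ga couple has the larger reduction potential, so it is the cathode: E°cell = −0.554 − (−1.183) = +0.629 V and n = 6.
Since E = E° − (0.0592/n)·log Q, log Q = n(E° − E)/0.0592 = 1.622.
For 2 Ga³⁺(aq) + 3 Mn(s) → 2 Ga(s) + 3 Mn²⁺(aq), the reaction quotient is Q = [Mn²⁺(aq)]^3 / [Ga³⁺(aq)]^2.
Isolating [Mn²⁺(aq)] in Q = 10^{1.622} yields log [Mn²⁺(aq)] = −1.242, i.e. 0.057 M.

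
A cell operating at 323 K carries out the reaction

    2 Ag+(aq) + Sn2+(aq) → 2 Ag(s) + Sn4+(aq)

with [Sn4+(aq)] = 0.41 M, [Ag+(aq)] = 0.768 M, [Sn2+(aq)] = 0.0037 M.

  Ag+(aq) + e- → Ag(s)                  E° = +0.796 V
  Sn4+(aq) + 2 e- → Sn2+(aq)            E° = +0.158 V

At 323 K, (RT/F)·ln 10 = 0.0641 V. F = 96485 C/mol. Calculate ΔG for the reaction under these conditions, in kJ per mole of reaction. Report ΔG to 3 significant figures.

−109 kJ/mol

The standard cell potential is +0.796 − (+0.158) = +0.638 V, with n = 2 electrons in the balanced equation.
Q = [Sn4+(aq)] / ([Ag+(aq)]^2·[Sn2+(aq)]) = 188, so log Q = 2.274 and E = +0.638 − (0.0641/2)(2.274) = +0.5651 V.
Then ΔG = −nFE = −2 × 96485 × +0.5651 J/mol = −109 kJ/mol.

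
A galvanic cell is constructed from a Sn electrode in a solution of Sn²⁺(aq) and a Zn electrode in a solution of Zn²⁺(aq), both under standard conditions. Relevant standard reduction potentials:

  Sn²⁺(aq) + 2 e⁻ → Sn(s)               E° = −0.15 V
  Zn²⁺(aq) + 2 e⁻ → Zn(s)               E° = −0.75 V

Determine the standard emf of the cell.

+0.60 V

Of the two couples in this cell, the one with the more positive reduction potential is reduced at the cathode: here that is Sn²⁺/Sn (−0.15 V); Zn²⁺/Zn (−0.75 V) is the anode.
E°cell = E°(cathode) − E°(anode) = −0.15 − (−0.75) = +0.60 V.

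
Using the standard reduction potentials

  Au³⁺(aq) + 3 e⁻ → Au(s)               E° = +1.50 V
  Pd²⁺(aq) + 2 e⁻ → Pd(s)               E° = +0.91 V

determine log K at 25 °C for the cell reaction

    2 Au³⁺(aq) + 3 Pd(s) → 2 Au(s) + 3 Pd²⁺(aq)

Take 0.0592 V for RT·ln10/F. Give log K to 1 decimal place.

log K = 59.8

The Au³⁺/Au couple is reduced (cathode); E°cell = +1.50 − (+0.91) = +0.59 V with n = 6.
At equilibrium E = 0, so log K = nE°cell / 0.0592 = (6)(+0.59) / 0.0592 = 59.8.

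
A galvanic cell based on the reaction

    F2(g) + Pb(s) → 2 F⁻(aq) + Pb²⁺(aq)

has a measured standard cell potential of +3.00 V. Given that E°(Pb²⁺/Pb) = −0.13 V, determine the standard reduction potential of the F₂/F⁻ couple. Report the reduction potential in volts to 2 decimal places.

In the reaction as written the F₂/F⁻ couple is reduced (cathode) and Pb²⁺/Pb is oxidized (anode), so E°cell = E°(F₂/F⁻) − E°(Pb²⁺/Pb).
E°(F₂/F⁻) = E°cell + E°(anode) = +3.00 + (−0.13) = +2.87 V.

+2.87 V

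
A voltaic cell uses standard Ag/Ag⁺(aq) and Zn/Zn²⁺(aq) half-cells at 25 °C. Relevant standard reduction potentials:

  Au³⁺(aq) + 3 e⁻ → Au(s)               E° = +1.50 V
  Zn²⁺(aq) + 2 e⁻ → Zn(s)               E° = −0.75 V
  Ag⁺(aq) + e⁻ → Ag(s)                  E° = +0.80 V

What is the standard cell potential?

The Ag⁺/Ag couple has the higher E°, so Ag ion is reduced (cathode) and Zn is oxidized (anode).
E°cell = E°(cathode) − E°(anode) = +0.80 − (−0.75) = +1.55 V.

+1.55 V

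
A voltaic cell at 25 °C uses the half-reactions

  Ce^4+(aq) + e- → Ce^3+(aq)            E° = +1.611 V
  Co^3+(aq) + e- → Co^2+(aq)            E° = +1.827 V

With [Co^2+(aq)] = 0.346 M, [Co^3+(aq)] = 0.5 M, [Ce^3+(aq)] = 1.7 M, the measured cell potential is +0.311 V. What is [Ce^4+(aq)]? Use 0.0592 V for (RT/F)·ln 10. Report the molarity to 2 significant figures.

Co³⁺/Co²⁺ is the cathode (higher E°); E°cell = +1.827 − (+1.611) = +0.216 V with n = 1.
Rearranging E = E° − (0.0592/n)·log Q gives log Q = 1(+0.216 − (+0.311))/0.0592 = −1.605.
Balancing electrons gives Co^3+(aq) + Ce^3+(aq) → Co^2+(aq) + Ce^4+(aq); thus Q = ([Co^2+(aq)]·[Ce^4+(aq)]) / ([Co^3+(aq)]·[Ce^3+(aq)]).
Substituting the known concentrations and solving, log [Ce^4+(aq)] = −1.215 and [Ce^4+(aq)] = 0.061 M.

0.061 M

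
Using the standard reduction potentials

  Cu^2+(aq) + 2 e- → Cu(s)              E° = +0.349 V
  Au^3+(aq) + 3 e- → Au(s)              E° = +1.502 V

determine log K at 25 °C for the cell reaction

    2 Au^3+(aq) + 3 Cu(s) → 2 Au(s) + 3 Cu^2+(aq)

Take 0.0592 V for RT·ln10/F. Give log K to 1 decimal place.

The Au³⁺/Au couple is reduced (cathode); E°cell = +1.502 − (+0.349) = +1.153 V with n = 6.
At equilibrium E = 0, so log K = nE°cell / 0.0592 = (6)(+1.153) / 0.0592 = 116.9.

log K = 116.9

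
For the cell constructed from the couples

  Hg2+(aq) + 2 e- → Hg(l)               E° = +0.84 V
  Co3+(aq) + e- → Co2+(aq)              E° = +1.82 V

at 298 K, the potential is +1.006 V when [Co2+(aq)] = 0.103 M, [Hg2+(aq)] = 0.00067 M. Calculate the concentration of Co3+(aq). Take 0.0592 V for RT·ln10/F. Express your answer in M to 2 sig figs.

0.0073 M

With Co³⁺/Co²⁺ at the cathode and Hg²⁺/Hg at the anode, E°cell = +1.82 − (+0.84) = +0.98 V (n = 2).
Since E = E° − (0.0592/n)·log Q, log Q = n(E° − E)/0.0592 = −0.878.
For 2 Co3+(aq) + Hg(l) → 2 Co2+(aq) + Hg2+(aq), the reaction quotient is Q = ([Co2+(aq)]^2·[Hg2+(aq)]) / [Co3+(aq)]^2.
Solving for the unknown gives log [Co3+(aq)] = −2.135, so [Co3+(aq)] ≈ 0.0073 M.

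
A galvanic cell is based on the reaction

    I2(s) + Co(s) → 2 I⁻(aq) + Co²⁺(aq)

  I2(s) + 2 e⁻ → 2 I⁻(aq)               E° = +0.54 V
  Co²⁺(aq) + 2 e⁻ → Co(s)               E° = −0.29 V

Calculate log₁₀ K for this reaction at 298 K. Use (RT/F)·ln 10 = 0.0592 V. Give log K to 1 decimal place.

log K = 28.0

The I₂/I⁻ couple is reduced (cathode); E°cell = +0.54 − (−0.29) = +0.83 V with n = 2.
At equilibrium E = 0, so log K = nE°cell / 0.0592 = (2)(+0.83) / 0.0592 = 28.0.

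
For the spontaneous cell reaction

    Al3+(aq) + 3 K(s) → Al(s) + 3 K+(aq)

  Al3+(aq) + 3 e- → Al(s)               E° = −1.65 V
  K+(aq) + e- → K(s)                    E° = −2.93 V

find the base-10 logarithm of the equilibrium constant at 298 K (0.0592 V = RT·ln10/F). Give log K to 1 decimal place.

log K = 64.9

The Al³⁺/Al couple is reduced (cathode); E°cell = −1.65 − (−2.93) = +1.28 V with n = 3.
At equilibrium E = 0, so log K = nE°cell / 0.0592 = (3)(+1.28) / 0.0592 = 64.9.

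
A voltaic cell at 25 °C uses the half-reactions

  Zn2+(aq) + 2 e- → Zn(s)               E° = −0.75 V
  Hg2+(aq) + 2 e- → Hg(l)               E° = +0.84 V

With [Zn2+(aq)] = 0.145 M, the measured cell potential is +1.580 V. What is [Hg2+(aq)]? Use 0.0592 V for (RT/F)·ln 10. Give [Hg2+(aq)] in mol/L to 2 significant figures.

0.067 M

With Hg²⁺/Hg at the cathode and Zn²⁺/Zn at the anode, E°cell = +0.84 − (−0.75) = +1.59 V (n = 2).
Rearranging E = E° − (0.0592/n)·log Q gives log Q = 2(+1.59 − (+1.580))/0.0592 = 0.338.
Balancing electrons gives Hg2+(aq) + Zn(s) → Hg(l) + Zn2+(aq); thus Q = [Zn2+(aq)] / [Hg2+(aq)].
Solving for the unknown gives log [Hg2+(aq)] = −1.177, so [Hg2+(aq)] ≈ 0.067 M.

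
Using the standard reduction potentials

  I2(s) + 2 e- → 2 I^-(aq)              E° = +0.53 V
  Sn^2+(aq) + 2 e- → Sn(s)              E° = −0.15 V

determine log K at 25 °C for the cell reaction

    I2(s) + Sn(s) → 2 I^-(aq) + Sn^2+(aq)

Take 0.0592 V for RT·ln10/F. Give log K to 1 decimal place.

The I₂/I⁻ couple is reduced (cathode); E°cell = +0.53 − (−0.15) = +0.68 V with n = 2.
At equilibrium E = 0, so log K = nE°cell / 0.0592 = (2)(+0.68) / 0.0592 = 23.0.

log K = 23.0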